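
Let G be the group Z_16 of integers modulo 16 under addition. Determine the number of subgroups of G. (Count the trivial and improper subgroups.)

5

Subgroups of the cyclic group Z_16 correspond bijectively to divisors of 16.
Divisors of 16: 1, 2, 4, 8, 16.
So Z_16 has 5 subgroups.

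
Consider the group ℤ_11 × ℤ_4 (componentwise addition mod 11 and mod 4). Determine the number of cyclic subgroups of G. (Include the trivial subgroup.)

6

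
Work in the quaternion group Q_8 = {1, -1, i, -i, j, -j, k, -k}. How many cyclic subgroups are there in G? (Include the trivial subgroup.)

Group the elements of G by the cyclic subgroup they generate; each cyclic subgroup of order d accounts for φ(d) elements.
Cyclic subgroups by order — order 1: 1; order 2: 1; order 4: 3.
Total: 5.

5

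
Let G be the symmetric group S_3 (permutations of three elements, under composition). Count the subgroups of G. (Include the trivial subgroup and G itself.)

6

|G| = 6, so by Lagrange every subgroup order divides 6. Divisors: 1, 2, 3, 6.
Subgroups by order — order 1: 1; order 2: 3; order 3: 1; order 6: 1.
Total: 1 + 3 + 1 + 1 = 6.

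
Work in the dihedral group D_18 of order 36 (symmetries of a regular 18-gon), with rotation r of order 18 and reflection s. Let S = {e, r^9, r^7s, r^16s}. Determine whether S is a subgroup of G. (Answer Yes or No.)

|S| = 4 divides |G| = 36, consistent with Lagrange.
S contains the identity, every element's inverse is in S, and S is closed under ·: it is a subgroup.

Yes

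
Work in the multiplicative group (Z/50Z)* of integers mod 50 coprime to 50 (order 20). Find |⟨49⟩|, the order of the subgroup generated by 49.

Compute successive powers of 49 mod 50: 49, 1; 49^2 ≡ 1 (mod 50).
So |⟨49⟩| = 2.

2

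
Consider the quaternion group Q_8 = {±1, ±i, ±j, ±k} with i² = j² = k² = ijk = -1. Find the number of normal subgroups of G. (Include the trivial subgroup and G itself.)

6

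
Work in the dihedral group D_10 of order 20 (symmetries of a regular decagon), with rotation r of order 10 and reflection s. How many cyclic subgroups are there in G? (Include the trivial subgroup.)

14

Group the elements of G by the cyclic subgroup they generate; each cyclic subgroup of order d accounts for φ(d) elements.
Cyclic subgroups by order — order 1: 1; order 2: 11; order 5: 1; order 10: 1.
Total: 14.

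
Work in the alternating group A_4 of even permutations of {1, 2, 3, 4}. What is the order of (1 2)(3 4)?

2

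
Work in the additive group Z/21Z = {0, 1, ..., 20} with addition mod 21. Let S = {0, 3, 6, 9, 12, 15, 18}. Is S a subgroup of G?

|S| = 7 divides |G| = 21, consistent with Lagrange.
S contains the identity, every element's inverse is in S, and S is closed under +: it is a subgroup.
In fact S = ⟨18⟩.

Yes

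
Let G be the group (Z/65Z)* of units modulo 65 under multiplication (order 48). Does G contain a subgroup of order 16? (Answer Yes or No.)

Yes

16 | 48. A subgroup of order 16 is {1, 8, 12, 14, 18, 21, 27, 31, 34, 38, 44, 47, 51, 53, 57, 64}.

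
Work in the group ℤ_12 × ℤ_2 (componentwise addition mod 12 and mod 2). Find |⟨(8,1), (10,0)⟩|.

|⟨(8,1)⟩| = 6 and |⟨(10,0)⟩| = 6, so |H| is a multiple of lcm(6, 6) = 6 and divides |G| = 24.
Closing under the operation: H = {(0,0), (0,1), (2,0), (2,1), (4,0), (4,1), (6,0), (6,1), (8,0), (8,1), (10,0), (10,1)}, so |H| = 12.

12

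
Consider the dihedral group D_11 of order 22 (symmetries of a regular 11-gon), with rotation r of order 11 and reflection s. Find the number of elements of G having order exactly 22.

0

No element of G has order 22 (even though 22 | 22).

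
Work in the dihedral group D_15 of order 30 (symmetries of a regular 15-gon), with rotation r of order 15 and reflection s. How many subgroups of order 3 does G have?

1

|G| = 30 and 3 | 30, so subgroups of order 3 are possible by Lagrange.
The subgroups of order 3 are: {e, r^5, r^10}.
So G has 1 subgroup of order 3.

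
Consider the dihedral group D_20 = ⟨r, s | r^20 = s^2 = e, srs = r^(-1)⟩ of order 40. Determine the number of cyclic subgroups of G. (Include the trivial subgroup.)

26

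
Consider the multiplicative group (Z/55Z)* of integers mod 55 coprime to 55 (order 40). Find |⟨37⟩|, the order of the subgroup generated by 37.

20

Compute successive powers of 37 mod 55: 37, 49, 53, 36, 12, 4, 38, 31, …; 37^20 ≡ 1 (mod 55).
So |⟨37⟩| = 20.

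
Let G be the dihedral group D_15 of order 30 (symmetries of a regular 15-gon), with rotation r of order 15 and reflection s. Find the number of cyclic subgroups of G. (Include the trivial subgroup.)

19

A cyclic subgroup of order d is generated by each of its φ(d) elements of order d, so the cyclic subgroups of order d number (#elements of order d)/φ(d).
Cyclic subgroups by order — order 1: 1; order 2: 15; order 3: 1; order 5: 1; order 15: 1.
Total: 19.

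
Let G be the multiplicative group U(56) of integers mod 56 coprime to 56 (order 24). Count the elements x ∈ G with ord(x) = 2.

7

The elements of order 2 are: 13, 15, 27, 29, 41, 43, 55.
That's 7.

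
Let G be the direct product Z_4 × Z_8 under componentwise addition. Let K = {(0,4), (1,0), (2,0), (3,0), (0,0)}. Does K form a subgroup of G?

|K| = 5 does not divide |G| = 32, so by Lagrange K is not a subgroup.

No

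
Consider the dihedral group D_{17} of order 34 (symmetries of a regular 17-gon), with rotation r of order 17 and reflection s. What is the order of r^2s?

2

Computing powers of r^2s: the smallest k with (r^2s)^k = e is k = 2.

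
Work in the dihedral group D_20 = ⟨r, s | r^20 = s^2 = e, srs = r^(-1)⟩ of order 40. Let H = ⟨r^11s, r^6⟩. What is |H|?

20

|⟨r^11s⟩| = 2 and |⟨r^6⟩| = 10, so |H| is a multiple of lcm(2, 10) = 10 and divides |G| = 40.
Closing under the operation: H = {e, r^2, r^4, r^6, r^8, r^10, r^12, r^14, r^16, r^18, rs, r^3s, r^5s, r^7s, r^9s, r^11s, r^13s, r^15s, r^17s, r^19s}, so |H| = 20.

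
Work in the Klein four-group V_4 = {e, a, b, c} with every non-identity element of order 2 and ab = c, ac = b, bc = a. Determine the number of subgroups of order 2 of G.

|G| = 4 and 2 | 4, so subgroups of order 2 are possible by Lagrange.
The subgroups of order 2 are: {e, a}; {e, b}; {e, c}.
So G has 3 subgroups of order 2.

3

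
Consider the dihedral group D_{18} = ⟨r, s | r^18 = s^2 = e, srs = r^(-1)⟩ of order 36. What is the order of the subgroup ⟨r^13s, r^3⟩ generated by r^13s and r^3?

12

|⟨r^13s⟩| = 2 and |⟨r^3⟩| = 6, so |H| is a multiple of lcm(2, 6) = 6 and divides |G| = 36.
Closing under the operation: H = {e, r^3, r^6, r^9, r^12, r^15, rs, r^4s, r^7s, r^10s, r^13s, r^16s}, so |H| = 12.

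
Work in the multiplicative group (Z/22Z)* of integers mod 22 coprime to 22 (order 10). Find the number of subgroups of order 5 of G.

|G| = 10 and 5 | 10, so subgroups of order 5 are possible by Lagrange.
The subgroups of order 5 are: {1, 3, 5, 9, 15}.
So G has 1 subgroup of order 5.

1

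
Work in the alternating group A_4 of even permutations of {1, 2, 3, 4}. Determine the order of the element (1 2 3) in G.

3

Computing powers of (1 2 3): the smallest k with ((1 2 3))^k = e is k = 3.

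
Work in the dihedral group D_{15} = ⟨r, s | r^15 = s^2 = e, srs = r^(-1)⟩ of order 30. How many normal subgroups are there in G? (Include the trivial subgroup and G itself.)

5

G has 28 subgroups. Checking conjugation-invariance by order — order 1: 1/1 normal; order 2: 0/15 normal; order 3: 1/1 normal; order 5: 1/1 normal; order 6: 0/5 normal; order 10: 0/3 normal; order 15: 1/1 normal; order 30: 1/1 normal.
Total normal subgroups: 5.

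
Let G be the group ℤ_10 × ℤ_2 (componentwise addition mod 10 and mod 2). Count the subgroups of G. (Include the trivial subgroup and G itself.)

10

|G| = 20, so by Lagrange every subgroup order divides 20. Divisors: 1, 2, 4, 5, 10, 20.
Subgroups by order — order 1: 1; order 2: 3; order 4: 1; order 5: 1; order 10: 3; order 20: 1.
Total: 1 + 3 + 1 + 1 + 3 + 1 = 10.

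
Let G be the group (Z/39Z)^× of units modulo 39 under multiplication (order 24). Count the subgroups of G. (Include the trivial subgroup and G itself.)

|G| = 24, so by Lagrange every subgroup order divides 24. Divisors: 1, 2, 3, 4, 6, 8, 12, 24.
Subgroups by order — order 1: 1; order 2: 3; order 3: 1; order 4: 3; order 6: 3; order 8: 1; order 12: 3; order 24: 1.
Total: 1 + 3 + 1 + 3 + 3 + 1 + 3 + 1 = 16.

16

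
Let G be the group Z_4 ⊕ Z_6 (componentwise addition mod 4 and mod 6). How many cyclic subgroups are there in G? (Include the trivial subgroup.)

Each element a generates a cyclic subgroup ⟨a⟩; distinct elements may generate the same one (a cyclic group of order d has φ(d) generators).
Cyclic subgroups by order — order 1: 1; order 2: 3; order 3: 1; order 4: 2; order 6: 3; order 12: 2.
Total: 12.

12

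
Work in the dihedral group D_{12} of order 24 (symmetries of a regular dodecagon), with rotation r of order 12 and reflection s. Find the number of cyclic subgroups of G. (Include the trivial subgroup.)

Each element a generates a cyclic subgroup ⟨a⟩; distinct elements may generate the same one (a cyclic group of order d has φ(d) generators).
Cyclic subgroups by order — order 1: 1; order 2: 13; order 3: 1; order 4: 1; order 6: 1; order 12: 1.
Total: 18.

18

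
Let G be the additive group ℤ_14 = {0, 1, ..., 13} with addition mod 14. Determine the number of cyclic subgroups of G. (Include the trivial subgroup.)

A cyclic subgroup of order d is generated by each of its φ(d) elements of order d, so the cyclic subgroups of order d number (#elements of order d)/φ(d).
Cyclic subgroups by order — order 1: 1; order 2: 1; order 7: 1; order 14: 1.
Total: 4.

4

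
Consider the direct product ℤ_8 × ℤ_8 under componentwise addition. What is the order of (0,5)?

8

The order of (0,5) in Z_8 × Z_8 is lcm(ord(0) in Z_8, ord(5) in Z_8).
ord(0) = 1 and ord(5) = 8, so |⟨(0,5)⟩| = lcm(1, 8) = 8.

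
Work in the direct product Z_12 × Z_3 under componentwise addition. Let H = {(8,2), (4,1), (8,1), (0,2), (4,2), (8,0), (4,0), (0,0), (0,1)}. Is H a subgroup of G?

Yes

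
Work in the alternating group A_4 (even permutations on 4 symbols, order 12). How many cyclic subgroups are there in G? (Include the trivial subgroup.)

8

A cyclic subgroup of order d is generated by each of its φ(d) elements of order d, so the cyclic subgroups of order d number (#elements of order d)/φ(d).
Cyclic subgroups by order — order 1: 1; order 2: 3; order 3: 4.
Total: 8.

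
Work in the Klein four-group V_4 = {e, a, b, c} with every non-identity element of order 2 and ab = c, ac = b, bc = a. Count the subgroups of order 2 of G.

3

|G| = 4 and 2 | 4, so subgroups of order 2 are possible by Lagrange.
The subgroups of order 2 are: {e, a}; {e, b}; {e, c}.
So G has 3 subgroups of order 2.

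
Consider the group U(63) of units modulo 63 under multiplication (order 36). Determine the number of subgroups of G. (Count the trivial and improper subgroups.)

30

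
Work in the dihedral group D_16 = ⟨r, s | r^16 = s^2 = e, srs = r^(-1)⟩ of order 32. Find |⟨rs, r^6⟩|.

16

|⟨rs⟩| = 2 and |⟨r^6⟩| = 8, so |H| is a multiple of lcm(2, 8) = 8 and divides |G| = 32.
Closing under the operation: H = {e, r^2, r^4, r^6, r^8, r^10, r^12, r^14, rs, r^3s, r^5s, r^7s, r^9s, r^11s, r^13s, r^15s}, so |H| = 16.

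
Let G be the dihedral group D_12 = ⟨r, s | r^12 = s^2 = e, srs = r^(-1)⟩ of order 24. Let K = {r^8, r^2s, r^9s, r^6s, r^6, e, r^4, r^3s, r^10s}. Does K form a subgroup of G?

|K| = 9 does not divide |G| = 24, so by Lagrange K is not a subgroup.

No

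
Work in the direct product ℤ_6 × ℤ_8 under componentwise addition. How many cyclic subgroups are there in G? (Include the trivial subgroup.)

A cyclic subgroup of order d is generated by each of its φ(d) elements of order d, so the cyclic subgroups of order d number (#elements of order d)/φ(d).
Cyclic subgroups by order — order 1: 1; order 2: 3; order 3: 1; order 4: 2; order 6: 3; order 8: 2; order 12: 2; order 24: 2.
Total: 16.

16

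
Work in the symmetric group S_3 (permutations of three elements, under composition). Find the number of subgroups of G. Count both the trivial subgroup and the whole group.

|G| = 6, so by Lagrange every subgroup order divides 6. Divisors: 1, 2, 3, 6.
Subgroups by order — order 1: 1; order 2: 3; order 3: 1; order 6: 1.
Total: 1 + 3 + 1 + 1 = 6.

6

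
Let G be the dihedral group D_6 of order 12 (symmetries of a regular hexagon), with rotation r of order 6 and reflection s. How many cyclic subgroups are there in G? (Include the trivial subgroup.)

10

Each element a generates a cyclic subgroup ⟨a⟩; distinct elements may generate the same one (a cyclic group of order d has φ(d) generators).
Cyclic subgroups by order — order 1: 1; order 2: 7; order 3: 1; order 6: 1.
Total: 10.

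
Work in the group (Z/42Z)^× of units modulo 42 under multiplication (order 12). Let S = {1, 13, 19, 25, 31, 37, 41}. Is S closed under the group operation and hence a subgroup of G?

No

|S| = 7 does not divide |G| = 12, so by Lagrange S is not a subgroup.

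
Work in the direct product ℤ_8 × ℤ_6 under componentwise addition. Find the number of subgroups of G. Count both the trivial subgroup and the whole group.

|G| = 48, so by Lagrange every subgroup order divides 48. Divisors: 1, 2, 3, 4, 6, 8, 12, 16, 24, 48.
Subgroups by order — order 1: 1; order 2: 3; order 3: 1; order 4: 3; order 6: 3; order 8: 3; order 12: 3; order 16: 1; order 24: 3; order 48: 1.
Total: 1 + 3 + 1 + 3 + 3 + 3 + 3 + 1 + 3 + 1 = 22.

22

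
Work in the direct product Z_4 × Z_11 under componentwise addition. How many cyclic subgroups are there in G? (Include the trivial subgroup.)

6

Group the elements of G by the cyclic subgroup they generate; each cyclic subgroup of order d accounts for φ(d) elements.
Cyclic subgroups by order — order 1: 1; order 2: 1; order 4: 1; order 11: 1; order 22: 1; order 44: 1.
Total: 6.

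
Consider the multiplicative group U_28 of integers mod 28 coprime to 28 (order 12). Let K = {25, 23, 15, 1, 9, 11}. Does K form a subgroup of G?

Yes

|K| = 6 divides |G| = 12, consistent with Lagrange.
K contains the identity, every element's inverse is in K, and K is closed under ·: it is a subgroup.
In fact K = ⟨23⟩.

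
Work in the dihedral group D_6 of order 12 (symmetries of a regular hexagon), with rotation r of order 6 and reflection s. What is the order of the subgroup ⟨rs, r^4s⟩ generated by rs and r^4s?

4

|⟨rs⟩| = 2 and |⟨r^4s⟩| = 2, so |H| is a multiple of lcm(2, 2) = 2 and divides |G| = 12.
Closing under the operation: H = {e, r^3, rs, r^4s}, so |H| = 4.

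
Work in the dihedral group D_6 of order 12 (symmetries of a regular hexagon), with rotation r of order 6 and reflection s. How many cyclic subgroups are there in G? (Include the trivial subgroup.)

10

Group the elements of G by the cyclic subgroup they generate; each cyclic subgroup of order d accounts for φ(d) elements.
Cyclic subgroups by order — order 1: 1; order 2: 7; order 3: 1; order 6: 1.
Total: 10.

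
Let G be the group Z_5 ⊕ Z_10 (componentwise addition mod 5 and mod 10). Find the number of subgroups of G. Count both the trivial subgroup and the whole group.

|G| = 50, so by Lagrange every subgroup order divides 50. Divisors: 1, 2, 5, 10, 25, 50.
Subgroups by order — order 1: 1; order 2: 1; order 5: 6; order 10: 6; order 25: 1; order 50: 1.
Total: 1 + 1 + 6 + 6 + 1 + 1 = 16.

16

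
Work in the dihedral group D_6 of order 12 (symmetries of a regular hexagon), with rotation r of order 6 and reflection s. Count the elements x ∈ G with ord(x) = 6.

The elements of order 6 are: r, r^5.
That's 2.

2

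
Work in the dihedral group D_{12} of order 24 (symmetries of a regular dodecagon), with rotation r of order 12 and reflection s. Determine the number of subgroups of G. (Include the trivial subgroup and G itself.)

34

|G| = 24, so by Lagrange every subgroup order divides 24. Divisors: 1, 2, 3, 4, 6, 8, 12, 24.
Subgroups by order — order 1: 1; order 2: 13; order 3: 1; order 4: 7; order 6: 5; order 8: 3; order 12: 3; order 24: 1.
Total: 1 + 13 + 1 + 7 + 5 + 3 + 3 + 1 = 34.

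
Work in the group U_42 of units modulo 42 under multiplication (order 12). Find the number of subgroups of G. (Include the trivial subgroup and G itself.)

10

|G| = 12, so by Lagrange every subgroup order divides 12. Divisors: 1, 2, 3, 4, 6, 12.
Subgroups by order — order 1: 1; order 2: 3; order 3: 1; order 4: 1; order 6: 3; order 12: 1.
Total: 1 + 3 + 1 + 1 + 3 + 1 = 10.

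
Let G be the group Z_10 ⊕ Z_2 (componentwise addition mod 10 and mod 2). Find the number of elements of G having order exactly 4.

0

An element (a,b) has order lcm(ord(a), ord(b)); count pairs with lcm equal to 4.
Enumerating gives 0 such elements.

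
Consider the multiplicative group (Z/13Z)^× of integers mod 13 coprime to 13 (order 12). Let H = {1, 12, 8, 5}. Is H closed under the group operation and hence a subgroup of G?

|H| = 4 divides |G| = 12, consistent with Lagrange.
H contains the identity, every element's inverse is in H, and H is closed under ·: it is a subgroup.
In fact H = ⟨8⟩.

Yes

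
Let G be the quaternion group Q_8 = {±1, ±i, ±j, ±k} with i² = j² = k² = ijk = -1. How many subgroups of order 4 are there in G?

|G| = 8 and 4 | 8, so subgroups of order 4 are possible by Lagrange.
The subgroups of order 4 are: {1, -1, i, -i}; {1, -1, j, -j}; {1, -1, k, -k}.
So G has 3 subgroups of order 4.

3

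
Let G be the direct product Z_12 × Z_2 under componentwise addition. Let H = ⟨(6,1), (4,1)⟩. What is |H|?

|⟨(6,1)⟩| = 2 and |⟨(4,1)⟩| = 6, so |H| is a multiple of lcm(2, 6) = 6 and divides |G| = 24.
Closing under the operation: H = {(0,0), (0,1), (2,0), (2,1), (4,0), (4,1), (6,0), (6,1), (8,0), (8,1), (10,0), (10,1)}, so |H| = 12.

12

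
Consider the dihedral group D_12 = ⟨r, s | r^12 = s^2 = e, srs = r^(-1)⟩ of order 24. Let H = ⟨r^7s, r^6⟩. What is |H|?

4

|⟨r^7s⟩| = 2 and |⟨r^6⟩| = 2, so |H| is a multiple of lcm(2, 2) = 2 and divides |G| = 24.
Closing under the operation: H = {e, r^6, rs, r^7s}, so |H| = 4.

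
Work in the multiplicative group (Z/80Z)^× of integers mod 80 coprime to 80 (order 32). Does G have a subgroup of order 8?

8 | 32. A subgroup of order 8 is {1, 9, 11, 19, 41, 49, 51, 59}.

Yes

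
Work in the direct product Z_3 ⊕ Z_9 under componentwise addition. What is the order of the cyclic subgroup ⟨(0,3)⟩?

3

The order of (0,3) in Z_3 × Z_9 is lcm(ord(0) in Z_3, ord(3) in Z_9).
ord(0) = 1 and ord(3) = 3, so |⟨(0,3)⟩| = lcm(1, 3) = 3.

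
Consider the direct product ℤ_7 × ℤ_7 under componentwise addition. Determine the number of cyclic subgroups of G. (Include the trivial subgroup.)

A cyclic subgroup of order d is generated by each of its φ(d) elements of order d, so the cyclic subgroups of order d number (#elements of order d)/φ(d).
Cyclic subgroups by order — order 1: 1; order 7: 8.
Total: 9.

9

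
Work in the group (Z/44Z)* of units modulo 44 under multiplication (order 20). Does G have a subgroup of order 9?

9 does not divide |G| = 20, so by Lagrange no subgroup of order 9 exists.

No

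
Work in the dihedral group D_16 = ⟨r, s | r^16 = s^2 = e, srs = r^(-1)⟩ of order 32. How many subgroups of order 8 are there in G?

|G| = 32 and 8 | 32, so subgroups of order 8 are possible by Lagrange.
The subgroups of order 8 are: {e, r^2, r^4, r^6, r^8, r^10, r^12, r^14}; {e, r^4, r^8, r^12, r^2s, r^6s, r^10s, r^14s}; {e, r^4, r^8, r^12, r^3s, r^7s, r^11s, r^15s}; {e, r^4, r^8, r^12, s, r^4s, r^8s, r^12s}; … (5 in all).
So G has 5 subgroups of order 8.

5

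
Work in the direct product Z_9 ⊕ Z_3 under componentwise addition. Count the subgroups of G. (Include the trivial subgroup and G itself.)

10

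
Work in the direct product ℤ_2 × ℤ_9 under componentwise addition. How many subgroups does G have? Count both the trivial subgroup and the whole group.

|G| = 18, so by Lagrange every subgroup order divides 18. Divisors: 1, 2, 3, 6, 9, 18.
Subgroups by order — order 1: 1; order 2: 1; order 3: 1; order 6: 1; order 9: 1; order 18: 1.
Total: 1 + 1 + 1 + 1 + 1 + 1 = 6.

6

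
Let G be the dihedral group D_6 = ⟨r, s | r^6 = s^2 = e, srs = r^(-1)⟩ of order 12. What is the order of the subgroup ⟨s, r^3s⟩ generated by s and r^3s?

|⟨s⟩| = 2 and |⟨r^3s⟩| = 2, so |H| is a multiple of lcm(2, 2) = 2 and divides |G| = 12.
Closing under the operation: H = {e, r^3, s, r^3s}, so |H| = 4.

4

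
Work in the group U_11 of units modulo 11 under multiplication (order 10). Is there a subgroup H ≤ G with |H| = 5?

5 | 10. A subgroup of order 5 is {1, 3, 4, 5, 9}.

Yes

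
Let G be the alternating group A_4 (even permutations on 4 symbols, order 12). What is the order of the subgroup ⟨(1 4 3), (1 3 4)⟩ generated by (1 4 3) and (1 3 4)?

|⟨(1 4 3)⟩| = 3 and |⟨(1 3 4)⟩| = 3, so |H| is a multiple of lcm(3, 3) = 3 and divides |G| = 12.
Closing under the operation: H = {e, (1 3 4), (1 4 3)}, so |H| = 3.

3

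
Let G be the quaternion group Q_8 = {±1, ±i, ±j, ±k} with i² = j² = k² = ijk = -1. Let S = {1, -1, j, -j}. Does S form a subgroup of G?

|S| = 4 divides |G| = 8, consistent with Lagrange.
S contains the identity, every element's inverse is in S, and S is closed under ·: it is a subgroup.
In fact S = ⟨j⟩.

Yes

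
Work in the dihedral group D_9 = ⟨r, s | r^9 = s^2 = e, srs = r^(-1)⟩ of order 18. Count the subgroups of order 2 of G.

|G| = 18 and 2 | 18, so subgroups of order 2 are possible by Lagrange.
The subgroups of order 2 are: {e, r^2s}; {e, r^3s}; {e, r^4s}; {e, r^5s}; … (9 in all).
So G has 9 subgroups of order 2.

9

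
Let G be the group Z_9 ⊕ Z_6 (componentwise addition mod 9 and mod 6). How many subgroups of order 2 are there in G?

|G| = 54 and 2 | 54, so subgroups of order 2 are possible by Lagrange.
The subgroups of order 2 are: {(0,0), (0,3)}.
So G has 1 subgroup of order 2.

1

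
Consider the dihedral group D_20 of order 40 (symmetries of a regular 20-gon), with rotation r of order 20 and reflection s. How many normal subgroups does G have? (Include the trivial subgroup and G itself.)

G has 48 subgroups. Checking conjugation-invariance by order — order 1: 1/1 normal; order 2: 1/21 normal; order 4: 1/11 normal; order 5: 1/1 normal; order 8: 0/5 normal; order 10: 1/5 normal; order 20: 3/3 normal; order 40: 1/1 normal.
Total normal subgroups: 9.

9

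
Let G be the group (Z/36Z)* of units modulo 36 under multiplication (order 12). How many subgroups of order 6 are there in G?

3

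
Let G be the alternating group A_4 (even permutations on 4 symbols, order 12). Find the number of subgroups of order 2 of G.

|G| = 12 and 2 | 12, so subgroups of order 2 are possible by Lagrange.
The subgroups of order 2 are: {e, (1 2)(3 4)}; {e, (1 3)(2 4)}; {e, (1 4)(2 3)}.
So G has 3 subgroups of order 2.

3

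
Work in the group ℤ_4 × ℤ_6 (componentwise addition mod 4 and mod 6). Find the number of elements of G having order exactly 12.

8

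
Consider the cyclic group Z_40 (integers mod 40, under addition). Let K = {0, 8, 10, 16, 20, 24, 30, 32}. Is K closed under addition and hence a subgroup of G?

No

Closure fails: 32 + 10 = 2 ∉ K. So K is not a subgroup.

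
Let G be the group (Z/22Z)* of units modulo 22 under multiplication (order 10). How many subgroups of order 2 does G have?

|G| = 10 and 2 | 10, so subgroups of order 2 are possible by Lagrange.
The subgroups of order 2 are: {1, 21}.
So G has 1 subgroup of order 2.

1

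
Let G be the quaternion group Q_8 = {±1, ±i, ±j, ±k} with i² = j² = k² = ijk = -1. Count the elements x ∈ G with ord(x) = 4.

The elements of order 4 are: i, -i, j, -j, k, -k.
That's 6.

6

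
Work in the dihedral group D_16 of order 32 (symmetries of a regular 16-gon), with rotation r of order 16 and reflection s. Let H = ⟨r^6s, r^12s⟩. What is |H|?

|⟨r^6s⟩| = 2 and |⟨r^12s⟩| = 2, so |H| is a multiple of lcm(2, 2) = 2 and divides |G| = 32.
Closing under the operation: H = {e, r^2, r^4, r^6, r^8, r^10, r^12, r^14, s, r^2s, r^4s, r^6s, r^8s, r^10s, r^12s, r^14s}, so |H| = 16.

16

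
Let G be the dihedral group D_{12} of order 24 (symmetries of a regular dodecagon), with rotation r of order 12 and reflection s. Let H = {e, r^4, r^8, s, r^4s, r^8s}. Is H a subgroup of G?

|H| = 6 divides |G| = 24, consistent with Lagrange.
H contains the identity, every element's inverse is in H, and H is closed under ·: it is a subgroup.

Yes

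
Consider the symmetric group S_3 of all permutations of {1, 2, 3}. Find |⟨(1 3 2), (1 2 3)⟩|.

|⟨(1 3 2)⟩| = 3 and |⟨(1 2 3)⟩| = 3, so |H| is a multiple of lcm(3, 3) = 3 and divides |G| = 6.
Closing under the operation: H = {e, (1 2 3), (1 3 2)}, so |H| = 3.

3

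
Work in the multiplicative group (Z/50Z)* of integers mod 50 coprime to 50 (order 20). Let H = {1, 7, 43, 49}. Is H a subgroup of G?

Yes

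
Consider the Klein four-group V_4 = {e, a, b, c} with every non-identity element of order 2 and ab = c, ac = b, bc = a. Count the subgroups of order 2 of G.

3

|G| = 4 and 2 | 4, so subgroups of order 2 are possible by Lagrange.
The subgroups of order 2 are: {e, a}; {e, b}; {e, c}.
So G has 3 subgroups of order 2.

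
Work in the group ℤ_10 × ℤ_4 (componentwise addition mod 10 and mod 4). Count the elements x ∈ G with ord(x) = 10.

An element (a,b) has order lcm(ord(a), ord(b)); count pairs with lcm equal to 10.
Enumerating gives 12 such elements.

12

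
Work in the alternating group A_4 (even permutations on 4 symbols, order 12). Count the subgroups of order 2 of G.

|G| = 12 and 2 | 12, so subgroups of order 2 are possible by Lagrange.
The subgroups of order 2 are: {e, (1 2)(3 4)}; {e, (1 3)(2 4)}; {e, (1 4)(2 3)}.
So G has 3 subgroups of order 2.

3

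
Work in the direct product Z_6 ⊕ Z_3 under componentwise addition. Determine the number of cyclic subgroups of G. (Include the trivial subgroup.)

10

A cyclic subgroup of order d is generated by each of its φ(d) elements of order d, so the cyclic subgroups of order d number (#elements of order d)/φ(d).
Cyclic subgroups by order — order 1: 1; order 2: 1; order 3: 4; order 6: 4.
Total: 10.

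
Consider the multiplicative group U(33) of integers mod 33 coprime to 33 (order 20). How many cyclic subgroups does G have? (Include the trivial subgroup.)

Each element a generates a cyclic subgroup ⟨a⟩; distinct elements may generate the same one (a cyclic group of order d has φ(d) generators).
Cyclic subgroups by order — order 1: 1; order 2: 3; order 5: 1; order 10: 3.
Total: 8.

8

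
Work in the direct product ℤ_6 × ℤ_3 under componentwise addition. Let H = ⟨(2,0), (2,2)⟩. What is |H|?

9

|⟨(2,0)⟩| = 3 and |⟨(2,2)⟩| = 3, so |H| is a multiple of lcm(3, 3) = 3 and divides |G| = 18.
Closing under the operation: H = {(0,0), (0,1), (0,2), (2,0), (2,1), (2,2), (4,0), (4,1), (4,2)}, so |H| = 9.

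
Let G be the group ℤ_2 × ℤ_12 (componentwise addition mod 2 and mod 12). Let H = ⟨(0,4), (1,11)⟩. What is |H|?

12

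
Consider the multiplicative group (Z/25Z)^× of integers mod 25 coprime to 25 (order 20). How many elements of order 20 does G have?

8

The elements of order 20 are: 2, 3, 8, 12, 13, 17, 22, 23.
That's 8.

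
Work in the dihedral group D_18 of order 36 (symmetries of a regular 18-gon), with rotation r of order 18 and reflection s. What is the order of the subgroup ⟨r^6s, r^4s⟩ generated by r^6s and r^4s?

|⟨r^6s⟩| = 2 and |⟨r^4s⟩| = 2, so |H| is a multiple of lcm(2, 2) = 2 and divides |G| = 36.
Closing under the operation: H = {e, r^2, r^4, r^6, r^8, r^10, r^12, r^14, r^16, s, r^2s, r^4s, r^6s, r^8s, r^10s, r^12s, r^14s, r^16s}, so |H| = 18.

18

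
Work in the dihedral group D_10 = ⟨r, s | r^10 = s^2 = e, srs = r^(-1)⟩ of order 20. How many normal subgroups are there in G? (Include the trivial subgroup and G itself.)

7

G has 22 subgroups. Checking conjugation-invariance by order — order 1: 1/1 normal; order 2: 1/11 normal; order 4: 0/5 normal; order 5: 1/1 normal; order 10: 3/3 normal; order 20: 1/1 normal.
Total normal subgroups: 7.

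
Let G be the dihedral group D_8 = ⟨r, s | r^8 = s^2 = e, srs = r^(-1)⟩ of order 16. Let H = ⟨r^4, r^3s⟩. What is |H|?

|⟨r^4⟩| = 2 and |⟨r^3s⟩| = 2, so |H| is a multiple of lcm(2, 2) = 2 and divides |G| = 16.
Closing under the operation: H = {e, r^4, r^3s, r^7s}, so |H| = 4.

4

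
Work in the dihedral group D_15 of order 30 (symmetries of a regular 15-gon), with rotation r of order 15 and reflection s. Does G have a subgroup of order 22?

No

22 does not divide |G| = 30, so by Lagrange no subgroup of order 22 exists.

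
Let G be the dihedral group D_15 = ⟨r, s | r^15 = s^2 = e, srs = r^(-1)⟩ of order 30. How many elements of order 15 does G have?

8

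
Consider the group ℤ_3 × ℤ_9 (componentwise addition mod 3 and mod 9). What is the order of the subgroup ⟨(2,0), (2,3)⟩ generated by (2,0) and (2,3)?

|⟨(2,0)⟩| = 3 and |⟨(2,3)⟩| = 3, so |H| is a multiple of lcm(3, 3) = 3 and divides |G| = 27.
Closing under the operation: H = {(0,0), (0,3), (0,6), (1,0), (1,3), (1,6), (2,0), (2,3), (2,6)}, so |H| = 9.

9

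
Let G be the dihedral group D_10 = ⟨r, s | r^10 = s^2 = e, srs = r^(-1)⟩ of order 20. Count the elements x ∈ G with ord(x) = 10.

The elements of order 10 are: r, r^3, r^7, r^9.
That's 4.

4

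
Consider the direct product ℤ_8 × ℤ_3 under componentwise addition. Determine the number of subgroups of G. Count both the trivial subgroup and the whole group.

8

|G| = 24, so by Lagrange every subgroup order divides 24. Divisors: 1, 2, 3, 4, 6, 8, 12, 24.
Subgroups by order — order 1: 1; order 2: 1; order 3: 1; order 4: 1; order 6: 1; order 8: 1; order 12: 1; order 24: 1.
Total: 1 + 1 + 1 + 1 + 1 + 1 + 1 + 1 = 8.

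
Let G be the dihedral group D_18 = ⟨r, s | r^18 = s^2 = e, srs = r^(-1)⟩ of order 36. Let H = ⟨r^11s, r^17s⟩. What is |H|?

|⟨r^11s⟩| = 2 and |⟨r^17s⟩| = 2, so |H| is a multiple of lcm(2, 2) = 2 and divides |G| = 36.
Closing under the operation: H = {e, r^6, r^12, r^5s, r^11s, r^17s}, so |H| = 6.

6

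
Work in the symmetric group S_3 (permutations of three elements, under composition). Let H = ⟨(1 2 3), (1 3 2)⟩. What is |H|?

3

|⟨(1 2 3)⟩| = 3 and |⟨(1 3 2)⟩| = 3, so |H| is a multiple of lcm(3, 3) = 3 and divides |G| = 6.
Closing under the operation: H = {e, (1 2 3), (1 3 2)}, so |H| = 3.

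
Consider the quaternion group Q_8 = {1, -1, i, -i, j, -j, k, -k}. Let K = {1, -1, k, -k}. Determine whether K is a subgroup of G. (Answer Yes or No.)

Yes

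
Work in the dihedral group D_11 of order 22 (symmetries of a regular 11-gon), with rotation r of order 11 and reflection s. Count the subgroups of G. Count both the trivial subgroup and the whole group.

14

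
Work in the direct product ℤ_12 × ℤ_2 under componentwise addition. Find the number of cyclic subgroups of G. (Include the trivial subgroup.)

12

A cyclic subgroup of order d is generated by each of its φ(d) elements of order d, so the cyclic subgroups of order d number (#elements of order d)/φ(d).
Cyclic subgroups by order — order 1: 1; order 2: 3; order 3: 1; order 4: 2; order 6: 3; order 12: 2.
Total: 12.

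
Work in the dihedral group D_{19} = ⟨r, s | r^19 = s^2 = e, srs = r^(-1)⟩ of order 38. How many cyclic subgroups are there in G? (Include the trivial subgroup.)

Each element a generates a cyclic subgroup ⟨a⟩; distinct elements may generate the same one (a cyclic group of order d has φ(d) generators).
Cyclic subgroups by order — order 1: 1; order 2: 19; order 19: 1.
Total: 21.

21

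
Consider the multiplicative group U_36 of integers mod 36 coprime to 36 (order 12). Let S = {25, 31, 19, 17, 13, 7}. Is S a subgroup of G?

No

The identity 1 ∉ S, so S is not a subgroup.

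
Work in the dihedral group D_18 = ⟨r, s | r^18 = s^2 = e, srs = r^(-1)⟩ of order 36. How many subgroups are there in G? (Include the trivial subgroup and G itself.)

45

|G| = 36, so by Lagrange every subgroup order divides 36. Divisors: 1, 2, 3, 4, 6, 9, 12, 18, 36.
Subgroups by order — order 1: 1; order 2: 19; order 3: 1; order 4: 9; order 6: 7; order 9: 1; order 12: 3; order 18: 3; order 36: 1.
Total: 1 + 19 + 1 + 9 + 7 + 1 + 3 + 3 + 1 = 45.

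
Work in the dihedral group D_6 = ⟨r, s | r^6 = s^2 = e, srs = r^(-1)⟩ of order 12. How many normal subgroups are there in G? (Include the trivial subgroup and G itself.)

7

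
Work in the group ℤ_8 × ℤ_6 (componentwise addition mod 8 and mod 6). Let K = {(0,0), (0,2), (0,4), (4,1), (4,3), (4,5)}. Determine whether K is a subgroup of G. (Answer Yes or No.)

|K| = 6 divides |G| = 48, consistent with Lagrange.
K contains the identity, every element's inverse is in K, and K is closed under +: it is a subgroup.
In fact K = ⟨(4,5)⟩.

Yes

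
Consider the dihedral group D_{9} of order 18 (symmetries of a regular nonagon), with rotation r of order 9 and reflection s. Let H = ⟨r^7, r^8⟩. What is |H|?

|⟨r^7⟩| = 9 and |⟨r^8⟩| = 9, so |H| is a multiple of lcm(9, 9) = 9 and divides |G| = 18.
Closing under the operation: H = {e, r, r^2, r^3, r^4, r^5, r^6, r^7, r^8}, so |H| = 9.

9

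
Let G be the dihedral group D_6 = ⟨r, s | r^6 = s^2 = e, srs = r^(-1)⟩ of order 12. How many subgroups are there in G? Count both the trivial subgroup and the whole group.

16

|G| = 12, so by Lagrange every subgroup order divides 12. Divisors: 1, 2, 3, 4, 6, 12.
Subgroups by order — order 1: 1; order 2: 7; order 3: 1; order 4: 3; order 6: 3; order 12: 1.
Total: 1 + 7 + 1 + 3 + 3 + 1 = 16.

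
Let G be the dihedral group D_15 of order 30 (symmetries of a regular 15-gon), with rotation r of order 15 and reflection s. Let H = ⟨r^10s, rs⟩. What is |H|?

10

|⟨r^10s⟩| = 2 and |⟨rs⟩| = 2, so |H| is a multiple of lcm(2, 2) = 2 and divides |G| = 30.
Closing under the operation: H = {e, r^3, r^6, r^9, r^12, rs, r^4s, r^7s, r^10s, r^13s}, so |H| = 10.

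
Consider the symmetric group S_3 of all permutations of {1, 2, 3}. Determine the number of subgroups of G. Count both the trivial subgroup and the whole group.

6

|G| = 6, so by Lagrange every subgroup order divides 6. Divisors: 1, 2, 3, 6.
Subgroups by order — order 1: 1; order 2: 3; order 3: 1; order 6: 1.
Total: 1 + 3 + 1 + 1 = 6.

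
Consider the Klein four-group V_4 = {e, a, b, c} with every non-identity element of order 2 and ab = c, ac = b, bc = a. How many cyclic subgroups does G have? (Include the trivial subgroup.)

Each element a generates a cyclic subgroup ⟨a⟩; distinct elements may generate the same one (a cyclic group of order d has φ(d) generators).
Cyclic subgroups by order — order 1: 1; order 2: 3.
Total: 4.

4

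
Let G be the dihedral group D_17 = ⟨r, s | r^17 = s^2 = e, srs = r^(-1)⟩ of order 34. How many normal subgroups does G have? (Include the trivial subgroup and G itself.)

3

G has 20 subgroups. Checking conjugation-invariance by order — order 1: 1/1 normal; order 2: 0/17 normal; order 17: 1/1 normal; order 34: 1/1 normal.
Total normal subgroups: 3.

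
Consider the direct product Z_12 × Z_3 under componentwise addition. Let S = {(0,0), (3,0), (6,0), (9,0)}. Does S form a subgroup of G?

|S| = 4 divides |G| = 36, consistent with Lagrange.
S contains the identity, every element's inverse is in S, and S is closed under +: it is a subgroup.
In fact S = ⟨(9,0)⟩.

Yes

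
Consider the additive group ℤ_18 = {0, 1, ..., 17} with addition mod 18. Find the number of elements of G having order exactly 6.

2

In a cyclic group of order 18, the number of elements of order d (for d | 18) is φ(d).
φ(6) = 2.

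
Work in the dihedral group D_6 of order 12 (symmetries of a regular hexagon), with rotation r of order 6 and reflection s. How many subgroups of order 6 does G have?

|G| = 12 and 6 | 12, so subgroups of order 6 are possible by Lagrange.
The subgroups of order 6 are: {e, r, r^2, r^3, r^4, r^5}; {e, r^2, r^4, s, r^2s, r^4s}; {e, r^2, r^4, rs, r^3s, r^5s}.
So G has 3 subgroups of order 6.

3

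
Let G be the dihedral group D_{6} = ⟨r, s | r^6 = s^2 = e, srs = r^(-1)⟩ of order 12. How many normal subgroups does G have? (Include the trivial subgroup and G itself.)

7

G has 16 subgroups. Checking conjugation-invariance by order — order 1: 1/1 normal; order 2: 1/7 normal; order 3: 1/1 normal; order 4: 0/3 normal; order 6: 3/3 normal; order 12: 1/1 normal.
Total normal subgroups: 7.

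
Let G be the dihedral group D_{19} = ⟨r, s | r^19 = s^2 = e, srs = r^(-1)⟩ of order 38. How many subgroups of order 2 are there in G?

19

|G| = 38 and 2 | 38, so subgroups of order 2 are possible by Lagrange.
The subgroups of order 2 are: {e, r^10s}; {e, r^11s}; {e, r^12s}; {e, r^13s}; … (19 in all).
So G has 19 subgroups of order 2.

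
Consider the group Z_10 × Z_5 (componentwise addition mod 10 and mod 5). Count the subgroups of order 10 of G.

6

|G| = 50 and 10 | 50, so subgroups of order 10 are possible by Lagrange.
The subgroups of order 10 are: {(0,0), (0,1), (0,2), (0,3), (0,4), (5,0), (5,1), (5,2), (5,3), (5,4)}; {(0,0), (1,0), (2,0), (3,0), (4,0), (5,0), (6,0), (7,0), (8,0), (9,0)}; {(0,0), (1,1), (2,2), (3,3), (4,4), (5,0), (6,1), (7,2), (8,3), (9,4)}; {(0,0), (1,2), (2,4), (3,1), (4,3), (5,0), (6,2), (7,4), (8,1), (9,3)}; … (6 in all).
So G has 6 subgroups of order 10.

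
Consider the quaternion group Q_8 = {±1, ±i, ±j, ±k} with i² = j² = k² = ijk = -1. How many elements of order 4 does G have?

The elements of order 4 are: i, -i, j, -j, k, -k.
That's 6.

6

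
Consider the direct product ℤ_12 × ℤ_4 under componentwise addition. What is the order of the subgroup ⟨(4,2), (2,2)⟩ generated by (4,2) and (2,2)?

12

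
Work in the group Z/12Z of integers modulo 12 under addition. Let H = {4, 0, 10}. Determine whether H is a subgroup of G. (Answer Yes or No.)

No

10 ∈ H but its inverse 2 ∉ H, so H is not a subgroup.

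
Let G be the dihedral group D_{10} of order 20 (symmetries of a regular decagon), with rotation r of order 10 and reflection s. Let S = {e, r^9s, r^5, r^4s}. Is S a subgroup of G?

Yes

|S| = 4 divides |G| = 20, consistent with Lagrange.
S contains the identity, every element's inverse is in S, and S is closed under ·: it is a subgroup.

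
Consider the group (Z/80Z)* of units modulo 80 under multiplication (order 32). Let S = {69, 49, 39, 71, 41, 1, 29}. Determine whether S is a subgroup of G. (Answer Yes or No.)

No

|S| = 7 does not divide |G| = 32, so by Lagrange S is not a subgroup.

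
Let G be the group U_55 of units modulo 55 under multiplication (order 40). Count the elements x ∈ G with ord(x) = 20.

16

Enumerating element orders in G gives 16 elements of order 20.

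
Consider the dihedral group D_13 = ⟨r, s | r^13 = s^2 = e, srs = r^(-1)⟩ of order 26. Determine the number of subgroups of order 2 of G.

|G| = 26 and 2 | 26, so subgroups of order 2 are possible by Lagrange.
The subgroups of order 2 are: {e, r^10s}; {e, r^11s}; {e, r^12s}; {e, r^2s}; … (13 in all).
So G has 13 subgroups of order 2.

13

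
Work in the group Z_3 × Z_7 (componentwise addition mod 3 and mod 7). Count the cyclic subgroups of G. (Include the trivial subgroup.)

Group the elements of G by the cyclic subgroup they generate; each cyclic subgroup of order d accounts for φ(d) elements.
Cyclic subgroups by order — order 1: 1; order 3: 1; order 7: 1; order 21: 1.
Total: 4.

4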